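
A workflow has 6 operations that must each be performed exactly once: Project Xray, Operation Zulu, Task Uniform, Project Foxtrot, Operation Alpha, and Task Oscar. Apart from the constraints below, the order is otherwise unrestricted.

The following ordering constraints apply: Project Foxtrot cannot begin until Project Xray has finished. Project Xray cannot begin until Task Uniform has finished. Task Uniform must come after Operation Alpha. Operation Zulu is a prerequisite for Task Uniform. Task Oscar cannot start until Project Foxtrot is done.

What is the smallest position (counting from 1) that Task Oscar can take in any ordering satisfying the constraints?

Every operation that must precede Task Oscar has to come before it. Tracing all chains that end at Task Oscar, those operations are: Project Xray, Operation Zulu, Task Uniform, Project Foxtrot, Operation Alpha — 5 in total.
With 5 mandatory predecessors, the earliest Task Oscar can sit is position 5+1 = 6, and placing just those 5 first achieves it.

6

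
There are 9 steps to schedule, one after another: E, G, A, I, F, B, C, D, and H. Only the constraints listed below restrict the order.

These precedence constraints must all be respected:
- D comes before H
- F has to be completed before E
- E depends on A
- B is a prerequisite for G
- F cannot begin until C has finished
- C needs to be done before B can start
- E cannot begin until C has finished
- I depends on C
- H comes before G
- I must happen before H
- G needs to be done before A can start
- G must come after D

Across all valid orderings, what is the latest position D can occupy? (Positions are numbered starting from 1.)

Every step that must follow D has to come after it. Tracing all chains starting from D, those steps are: E, G, A, H — 4 in total.
With 4 mandatory successors out of 9 steps total, the latest slot for D is 9−4 = 5, and it's reachable by doing all non-successors before D.

5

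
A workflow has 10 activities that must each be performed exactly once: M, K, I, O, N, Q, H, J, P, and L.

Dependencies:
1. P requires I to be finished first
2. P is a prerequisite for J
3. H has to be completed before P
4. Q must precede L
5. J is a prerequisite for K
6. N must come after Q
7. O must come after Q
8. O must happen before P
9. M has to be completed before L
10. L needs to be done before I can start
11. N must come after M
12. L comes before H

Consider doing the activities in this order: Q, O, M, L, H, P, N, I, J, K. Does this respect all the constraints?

No

Here I comes after P.
Since I is required before P, the ordering is invalid.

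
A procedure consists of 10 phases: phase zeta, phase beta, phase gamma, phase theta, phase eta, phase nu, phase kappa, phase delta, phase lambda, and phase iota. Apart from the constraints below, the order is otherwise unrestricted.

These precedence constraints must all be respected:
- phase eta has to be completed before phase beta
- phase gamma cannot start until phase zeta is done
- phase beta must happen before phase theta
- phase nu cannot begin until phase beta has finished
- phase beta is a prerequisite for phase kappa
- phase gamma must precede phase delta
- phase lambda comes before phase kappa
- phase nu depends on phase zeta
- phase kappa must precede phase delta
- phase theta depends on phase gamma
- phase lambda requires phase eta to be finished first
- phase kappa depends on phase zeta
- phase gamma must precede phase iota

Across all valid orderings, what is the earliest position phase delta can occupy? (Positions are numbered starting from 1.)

The phases that are forced before phase delta, directly or transitively, are phase zeta, phase beta, phase gamma, phase eta, phase kappa, phase lambda. That's 6 phases.
With 6 mandatory predecessors, the earliest phase delta can sit is position 6+1 = 7, and placing just those 6 first achieves it.

7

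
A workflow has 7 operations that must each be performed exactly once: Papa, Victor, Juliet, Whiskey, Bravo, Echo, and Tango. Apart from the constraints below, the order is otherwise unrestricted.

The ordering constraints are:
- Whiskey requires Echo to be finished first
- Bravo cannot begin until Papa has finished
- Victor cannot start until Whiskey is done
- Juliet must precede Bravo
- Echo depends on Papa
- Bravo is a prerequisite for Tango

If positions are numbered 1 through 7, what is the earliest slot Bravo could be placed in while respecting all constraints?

Every operation that must precede Bravo has to come before it. Tracing all chains that end at Bravo, those operations are: Papa, Juliet — 2 in total.
With 2 mandatory predecessors, the earliest Bravo can sit is position 2+1 = 3, and placing just those 2 first achieves it.

3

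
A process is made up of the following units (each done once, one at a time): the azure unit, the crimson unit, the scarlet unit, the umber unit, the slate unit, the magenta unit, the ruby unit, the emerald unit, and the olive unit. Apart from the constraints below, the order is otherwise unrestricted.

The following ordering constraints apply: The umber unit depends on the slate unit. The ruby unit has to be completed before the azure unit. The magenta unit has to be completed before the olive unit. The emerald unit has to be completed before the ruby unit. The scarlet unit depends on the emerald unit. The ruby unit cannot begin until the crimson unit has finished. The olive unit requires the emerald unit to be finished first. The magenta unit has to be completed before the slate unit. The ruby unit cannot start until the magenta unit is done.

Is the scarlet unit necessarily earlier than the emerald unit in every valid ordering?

No

The constraints actually force the emerald unit before the scarlet unit (via the emerald unit → the scarlet unit), not the other way around.
So the scarlet unit never precedes the emerald unit.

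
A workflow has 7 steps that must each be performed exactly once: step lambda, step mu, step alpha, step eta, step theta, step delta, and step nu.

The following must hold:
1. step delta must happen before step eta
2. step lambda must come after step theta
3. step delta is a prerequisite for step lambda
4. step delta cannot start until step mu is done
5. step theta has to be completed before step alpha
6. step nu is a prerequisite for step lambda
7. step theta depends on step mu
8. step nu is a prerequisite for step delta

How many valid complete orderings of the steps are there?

2 steps have no prerequisites (step mu, step nu), so any of them could come first.
Systematically extending each partial ordering one step at a time and counting, there are 42 complete orderings.

42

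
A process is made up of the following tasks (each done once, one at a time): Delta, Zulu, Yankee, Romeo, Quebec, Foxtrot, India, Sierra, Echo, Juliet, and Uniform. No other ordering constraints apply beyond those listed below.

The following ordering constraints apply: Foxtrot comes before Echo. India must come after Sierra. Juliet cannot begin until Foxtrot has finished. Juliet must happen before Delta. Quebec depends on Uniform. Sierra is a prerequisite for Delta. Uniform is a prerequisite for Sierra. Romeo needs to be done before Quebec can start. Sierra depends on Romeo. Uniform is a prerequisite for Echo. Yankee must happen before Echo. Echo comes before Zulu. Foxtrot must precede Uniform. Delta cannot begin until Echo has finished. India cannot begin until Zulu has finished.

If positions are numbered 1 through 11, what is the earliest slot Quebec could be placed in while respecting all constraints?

Every task that must precede Quebec has to come before it. Tracing all chains that end at Quebec, those tasks are: Romeo, Foxtrot, Uniform — 3 in total.
So at minimum 3 tasks come before Quebec, putting Quebec no earlier than position 4. That position is achievable by scheduling exactly those predecessors first.

4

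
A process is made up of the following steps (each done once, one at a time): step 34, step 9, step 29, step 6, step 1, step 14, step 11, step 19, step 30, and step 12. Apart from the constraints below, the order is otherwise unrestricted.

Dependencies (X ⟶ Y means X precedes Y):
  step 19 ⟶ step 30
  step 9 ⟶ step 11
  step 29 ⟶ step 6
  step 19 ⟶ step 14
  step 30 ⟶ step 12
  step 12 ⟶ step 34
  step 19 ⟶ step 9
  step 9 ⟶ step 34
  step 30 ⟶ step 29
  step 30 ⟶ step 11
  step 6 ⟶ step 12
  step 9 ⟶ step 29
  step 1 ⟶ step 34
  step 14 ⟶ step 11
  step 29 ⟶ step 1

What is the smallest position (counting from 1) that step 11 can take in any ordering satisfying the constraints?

5

Every step that must precede step 11 has to come before it. Tracing all chains that end at step 11, those steps are: step 9, step 14, step 19, step 30 — 4 in total.
With 4 mandatory predecessors, the earliest step 11 can sit is position 4+1 = 5, and placing just those 4 first achieves it.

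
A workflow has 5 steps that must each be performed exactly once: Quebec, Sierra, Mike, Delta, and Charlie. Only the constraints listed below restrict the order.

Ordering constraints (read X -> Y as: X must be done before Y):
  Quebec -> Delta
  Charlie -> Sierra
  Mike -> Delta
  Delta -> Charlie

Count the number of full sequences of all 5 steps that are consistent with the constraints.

2

The steps with no prerequisites are Quebec, Mike; any of them can be placed first.
Counting all ways to extend the partial order to a total order gives 2.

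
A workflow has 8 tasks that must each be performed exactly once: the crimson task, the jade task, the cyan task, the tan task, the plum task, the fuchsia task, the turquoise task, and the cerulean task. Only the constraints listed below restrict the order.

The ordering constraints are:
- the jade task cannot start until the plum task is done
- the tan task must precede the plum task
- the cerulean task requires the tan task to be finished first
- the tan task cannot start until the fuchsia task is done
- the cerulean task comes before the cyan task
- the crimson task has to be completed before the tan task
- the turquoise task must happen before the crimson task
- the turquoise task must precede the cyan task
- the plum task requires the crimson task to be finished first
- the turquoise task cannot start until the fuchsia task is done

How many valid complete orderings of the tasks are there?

The fuchsia task is the only task with nothing required before it, so every ordering starts there.
Enumerating by repeatedly choosing an available task (one whose prerequisites are all placed) gives 6 distinct complete orderings.

6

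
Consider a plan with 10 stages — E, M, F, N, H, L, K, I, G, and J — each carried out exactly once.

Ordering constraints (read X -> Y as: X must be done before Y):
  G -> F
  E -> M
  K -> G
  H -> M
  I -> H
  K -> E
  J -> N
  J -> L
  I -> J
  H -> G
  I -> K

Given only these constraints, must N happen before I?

There is a chain I → J → N, which puts I before N.
So N does not have to come before I — it cannot.

No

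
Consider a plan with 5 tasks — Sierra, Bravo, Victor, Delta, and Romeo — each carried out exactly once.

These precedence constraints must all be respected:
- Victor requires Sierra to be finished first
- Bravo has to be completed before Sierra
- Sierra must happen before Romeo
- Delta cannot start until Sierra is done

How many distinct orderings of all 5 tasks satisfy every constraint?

Bravo is the only task with nothing required before it, so every ordering starts there.
Enumerating by repeatedly choosing an available task (one whose prerequisites are all placed) gives 6 distinct complete orderings.

6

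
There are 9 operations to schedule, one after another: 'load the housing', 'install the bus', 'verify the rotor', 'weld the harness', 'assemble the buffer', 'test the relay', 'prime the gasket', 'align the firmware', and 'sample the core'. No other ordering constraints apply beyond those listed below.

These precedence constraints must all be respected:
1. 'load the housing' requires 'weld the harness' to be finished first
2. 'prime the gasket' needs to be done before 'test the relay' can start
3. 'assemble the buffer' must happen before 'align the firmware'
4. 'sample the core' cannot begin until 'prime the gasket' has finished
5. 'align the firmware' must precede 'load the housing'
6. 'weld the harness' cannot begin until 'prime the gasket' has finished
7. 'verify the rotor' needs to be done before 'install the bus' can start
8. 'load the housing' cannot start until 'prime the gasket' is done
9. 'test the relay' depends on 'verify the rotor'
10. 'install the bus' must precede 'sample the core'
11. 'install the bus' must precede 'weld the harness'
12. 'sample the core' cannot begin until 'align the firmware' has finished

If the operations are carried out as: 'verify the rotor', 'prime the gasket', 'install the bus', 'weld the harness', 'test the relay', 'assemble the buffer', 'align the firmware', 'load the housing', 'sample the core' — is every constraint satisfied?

Yes

Going through the constraints one by one, each required predecessor appears earlier in the sequence than its dependent — e.g. 'prime the gasket' (position 2) is before 'sample the core' (position 9), as required.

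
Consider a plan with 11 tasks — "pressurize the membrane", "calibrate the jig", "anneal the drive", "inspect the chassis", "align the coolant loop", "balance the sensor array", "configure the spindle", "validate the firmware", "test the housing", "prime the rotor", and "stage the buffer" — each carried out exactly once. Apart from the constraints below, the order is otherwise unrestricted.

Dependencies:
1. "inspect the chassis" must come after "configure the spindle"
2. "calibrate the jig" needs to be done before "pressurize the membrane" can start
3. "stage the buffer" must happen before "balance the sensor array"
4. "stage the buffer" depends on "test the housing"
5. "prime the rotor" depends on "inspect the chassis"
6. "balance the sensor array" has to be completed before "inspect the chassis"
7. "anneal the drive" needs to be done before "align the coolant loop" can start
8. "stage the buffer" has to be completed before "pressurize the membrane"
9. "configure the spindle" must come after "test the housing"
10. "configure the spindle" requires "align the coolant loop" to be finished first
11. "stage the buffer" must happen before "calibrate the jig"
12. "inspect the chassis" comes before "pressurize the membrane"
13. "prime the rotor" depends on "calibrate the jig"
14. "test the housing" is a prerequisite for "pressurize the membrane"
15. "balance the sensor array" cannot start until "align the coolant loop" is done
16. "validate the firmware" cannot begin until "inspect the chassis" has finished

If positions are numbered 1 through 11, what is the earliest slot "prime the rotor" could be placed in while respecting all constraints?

Working backwards through the constraints from "prime the rotor", its full set of required predecessors is "calibrate the jig", "anneal the drive", "inspect the chassis", "align the coolant loop", "balance the sensor array", "configure the spindle", "test the housing", "stage the buffer" — 8 of them.
With 8 mandatory predecessors, the earliest "prime the rotor" can sit is position 8+1 = 9, and placing just those 8 first achieves it.

9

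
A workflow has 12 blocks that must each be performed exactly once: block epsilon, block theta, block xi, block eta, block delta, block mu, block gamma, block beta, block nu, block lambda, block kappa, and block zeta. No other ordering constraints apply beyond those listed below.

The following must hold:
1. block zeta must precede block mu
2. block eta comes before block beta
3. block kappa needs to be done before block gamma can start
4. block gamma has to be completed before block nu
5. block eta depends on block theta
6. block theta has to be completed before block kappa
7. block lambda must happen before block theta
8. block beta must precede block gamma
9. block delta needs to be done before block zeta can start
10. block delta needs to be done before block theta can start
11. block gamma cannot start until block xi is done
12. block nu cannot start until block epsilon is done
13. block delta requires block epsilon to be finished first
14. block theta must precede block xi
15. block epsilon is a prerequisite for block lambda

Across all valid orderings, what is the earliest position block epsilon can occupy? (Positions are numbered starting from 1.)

1

No constraint forces any other block before block epsilon, so it can be placed first.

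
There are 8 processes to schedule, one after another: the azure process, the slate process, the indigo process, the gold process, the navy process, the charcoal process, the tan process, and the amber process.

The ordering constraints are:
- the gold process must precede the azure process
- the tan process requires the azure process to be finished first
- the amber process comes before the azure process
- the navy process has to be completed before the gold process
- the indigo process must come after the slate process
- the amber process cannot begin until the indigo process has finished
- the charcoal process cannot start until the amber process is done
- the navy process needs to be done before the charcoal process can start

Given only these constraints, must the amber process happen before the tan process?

Yes

There is a constraint chain the amber process → the azure process → the tan process.
Hence the amber process necessarily comes before the tan process.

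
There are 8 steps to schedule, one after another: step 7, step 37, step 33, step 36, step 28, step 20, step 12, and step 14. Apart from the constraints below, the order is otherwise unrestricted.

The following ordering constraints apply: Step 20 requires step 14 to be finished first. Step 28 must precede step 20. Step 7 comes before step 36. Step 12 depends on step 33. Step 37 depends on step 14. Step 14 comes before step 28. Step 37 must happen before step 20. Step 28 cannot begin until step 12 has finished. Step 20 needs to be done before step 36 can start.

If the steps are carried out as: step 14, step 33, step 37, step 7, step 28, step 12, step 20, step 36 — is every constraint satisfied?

In the proposed order, step 28 appears before step 12.
That contradicts the constraint that step 12 must precede step 28.

No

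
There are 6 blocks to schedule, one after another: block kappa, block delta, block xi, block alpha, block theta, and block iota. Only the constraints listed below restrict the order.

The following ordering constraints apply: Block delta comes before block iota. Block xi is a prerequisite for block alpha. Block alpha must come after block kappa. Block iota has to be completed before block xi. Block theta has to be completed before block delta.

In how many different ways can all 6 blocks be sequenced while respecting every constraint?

2 blocks have no prerequisites (block kappa, block theta), so any of them could come first.
Systematically extending each partial ordering one block at a time and counting, there are 5 complete orderings.

5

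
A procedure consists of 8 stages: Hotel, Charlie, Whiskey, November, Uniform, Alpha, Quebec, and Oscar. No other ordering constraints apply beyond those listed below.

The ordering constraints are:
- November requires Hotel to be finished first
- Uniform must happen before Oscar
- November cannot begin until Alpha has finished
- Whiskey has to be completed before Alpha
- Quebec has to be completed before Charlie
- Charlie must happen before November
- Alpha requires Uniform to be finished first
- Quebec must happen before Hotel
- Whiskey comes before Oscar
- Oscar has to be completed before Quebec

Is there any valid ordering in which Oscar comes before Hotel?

Every valid ordering already has Oscar before Hotel (the constraints require it), so in particular at least one does.

Yes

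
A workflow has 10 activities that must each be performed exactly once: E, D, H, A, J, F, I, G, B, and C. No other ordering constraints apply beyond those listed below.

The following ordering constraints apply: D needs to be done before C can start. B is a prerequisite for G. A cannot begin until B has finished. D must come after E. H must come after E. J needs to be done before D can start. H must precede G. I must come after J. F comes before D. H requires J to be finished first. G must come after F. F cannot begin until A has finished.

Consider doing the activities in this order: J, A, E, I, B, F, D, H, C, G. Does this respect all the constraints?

In the proposed order, A appears before B.
That contradicts the constraint that B must precede A.

No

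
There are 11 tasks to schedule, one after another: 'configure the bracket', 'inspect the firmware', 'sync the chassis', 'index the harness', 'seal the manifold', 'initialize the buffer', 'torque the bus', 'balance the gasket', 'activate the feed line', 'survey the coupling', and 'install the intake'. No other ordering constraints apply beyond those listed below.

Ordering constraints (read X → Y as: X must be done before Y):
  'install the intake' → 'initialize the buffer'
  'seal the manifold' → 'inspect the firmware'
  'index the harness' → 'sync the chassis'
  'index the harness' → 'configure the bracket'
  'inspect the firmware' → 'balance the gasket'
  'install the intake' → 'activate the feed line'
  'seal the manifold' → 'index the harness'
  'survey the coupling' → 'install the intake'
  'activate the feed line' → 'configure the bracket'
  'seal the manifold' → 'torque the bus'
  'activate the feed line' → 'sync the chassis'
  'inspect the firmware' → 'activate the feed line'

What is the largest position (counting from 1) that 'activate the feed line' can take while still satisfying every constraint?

9

Every task that must follow 'activate the feed line' has to come after it. Tracing all chains starting from 'activate the feed line', those tasks are: 'configure the bracket', 'sync the chassis' — 2 in total.
With 2 mandatory successors out of 11 tasks total, the latest slot for 'activate the feed line' is 11−2 = 9, and it's reachable by doing all non-successors before 'activate the feed line'.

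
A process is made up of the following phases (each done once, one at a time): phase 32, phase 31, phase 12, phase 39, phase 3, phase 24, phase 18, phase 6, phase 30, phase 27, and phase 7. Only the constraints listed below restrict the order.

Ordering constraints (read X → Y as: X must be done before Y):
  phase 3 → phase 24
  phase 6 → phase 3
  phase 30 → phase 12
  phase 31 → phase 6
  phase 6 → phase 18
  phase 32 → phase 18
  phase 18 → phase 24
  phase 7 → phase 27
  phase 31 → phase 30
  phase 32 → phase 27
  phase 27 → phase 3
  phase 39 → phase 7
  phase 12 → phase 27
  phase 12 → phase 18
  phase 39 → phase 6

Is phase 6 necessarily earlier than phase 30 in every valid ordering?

Nothing in the constraints links phase 6 and phase 30; they are unordered relative to each other.
So phase 6 can come before phase 30 or after — it is not forced.

No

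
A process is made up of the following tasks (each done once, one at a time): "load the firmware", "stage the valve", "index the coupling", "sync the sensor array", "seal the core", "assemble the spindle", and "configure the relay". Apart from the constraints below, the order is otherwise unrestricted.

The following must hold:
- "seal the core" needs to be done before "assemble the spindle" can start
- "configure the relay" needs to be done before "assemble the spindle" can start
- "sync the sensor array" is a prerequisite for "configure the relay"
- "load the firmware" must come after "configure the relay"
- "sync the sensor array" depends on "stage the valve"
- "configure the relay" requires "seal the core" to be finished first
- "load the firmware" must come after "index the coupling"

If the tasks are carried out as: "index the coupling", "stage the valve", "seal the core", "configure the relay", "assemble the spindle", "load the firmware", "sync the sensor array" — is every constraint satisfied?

No

The sequence places "configure the relay" ahead of "sync the sensor array".
Since "sync the sensor array" is required before "configure the relay", the ordering is invalid.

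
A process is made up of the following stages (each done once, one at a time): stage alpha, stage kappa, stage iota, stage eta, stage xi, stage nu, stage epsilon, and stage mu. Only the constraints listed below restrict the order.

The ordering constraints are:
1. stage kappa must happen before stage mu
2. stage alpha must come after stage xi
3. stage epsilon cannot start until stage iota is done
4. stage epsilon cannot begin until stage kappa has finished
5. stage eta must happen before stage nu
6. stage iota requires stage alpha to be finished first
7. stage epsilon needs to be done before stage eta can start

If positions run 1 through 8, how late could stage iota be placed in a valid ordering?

Following every chain forward from stage iota, the stages that must come later are stage eta, stage nu, stage epsilon — 3 of them.
With 3 mandatory successors out of 8 stages total, the latest slot for stage iota is 8−3 = 5, and it's reachable by doing all non-successors before stage iota.

5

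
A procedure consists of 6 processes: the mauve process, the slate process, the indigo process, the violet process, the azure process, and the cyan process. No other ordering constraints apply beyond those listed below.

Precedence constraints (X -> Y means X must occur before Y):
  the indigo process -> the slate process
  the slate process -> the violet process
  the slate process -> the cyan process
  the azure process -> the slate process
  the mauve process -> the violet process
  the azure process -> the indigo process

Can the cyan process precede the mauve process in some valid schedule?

No chain of constraints runs from the mauve process to the cyan process, so the mauve process is not required to come first.
So a valid ordering placing the cyan process earlier than the mauve process exists.

Yes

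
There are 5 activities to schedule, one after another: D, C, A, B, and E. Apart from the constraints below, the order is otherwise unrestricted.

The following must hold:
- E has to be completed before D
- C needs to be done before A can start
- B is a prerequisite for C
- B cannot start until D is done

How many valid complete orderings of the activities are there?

1

E is the only activity with nothing required before it, so every ordering starts there.
Every activity is then forced in turn, so only 1 complete ordering is consistent with the constraints.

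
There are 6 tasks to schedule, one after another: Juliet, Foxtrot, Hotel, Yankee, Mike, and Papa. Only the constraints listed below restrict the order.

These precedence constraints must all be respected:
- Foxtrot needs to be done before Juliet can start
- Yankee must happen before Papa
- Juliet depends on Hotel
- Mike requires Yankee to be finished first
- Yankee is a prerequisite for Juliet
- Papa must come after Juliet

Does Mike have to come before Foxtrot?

No

Nothing in the constraints links Mike and Foxtrot; they are unordered relative to each other.
A valid ordering placing Foxtrot before Mike exists, so the answer is no.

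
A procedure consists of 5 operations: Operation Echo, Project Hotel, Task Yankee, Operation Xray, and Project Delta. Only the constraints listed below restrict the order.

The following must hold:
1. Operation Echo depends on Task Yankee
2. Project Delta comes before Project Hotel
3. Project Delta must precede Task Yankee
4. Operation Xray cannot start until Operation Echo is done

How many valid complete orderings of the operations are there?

Only Project Delta has no prerequisites, so it must go first.
Systematically extending each partial ordering one operation at a time and counting, there are 4 complete orderings.

4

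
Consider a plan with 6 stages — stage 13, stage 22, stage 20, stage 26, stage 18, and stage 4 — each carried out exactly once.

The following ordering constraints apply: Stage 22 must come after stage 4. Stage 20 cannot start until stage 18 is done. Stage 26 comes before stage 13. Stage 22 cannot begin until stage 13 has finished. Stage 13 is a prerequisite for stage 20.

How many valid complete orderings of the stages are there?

The stages with no prerequisites are stage 26, stage 18, stage 4; any of them can be placed first.
Enumerating by repeatedly choosing an available stage (one whose prerequisites are all placed) gives 30 distinct complete orderings.

30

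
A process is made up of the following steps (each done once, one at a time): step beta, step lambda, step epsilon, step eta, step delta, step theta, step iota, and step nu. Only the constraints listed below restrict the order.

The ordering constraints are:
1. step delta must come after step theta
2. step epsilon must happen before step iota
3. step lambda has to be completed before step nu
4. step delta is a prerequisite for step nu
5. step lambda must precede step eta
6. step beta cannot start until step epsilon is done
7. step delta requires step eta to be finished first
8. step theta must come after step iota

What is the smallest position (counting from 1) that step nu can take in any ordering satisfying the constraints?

7

Every step that must precede step nu has to come before it. Tracing all chains that end at step nu, those steps are: step lambda, step epsilon, step eta, step delta, step theta, step iota — 6 in total.
So at minimum 6 steps come before step nu, putting step nu no earlier than position 7. That position is achievable by scheduling exactly those predecessors first.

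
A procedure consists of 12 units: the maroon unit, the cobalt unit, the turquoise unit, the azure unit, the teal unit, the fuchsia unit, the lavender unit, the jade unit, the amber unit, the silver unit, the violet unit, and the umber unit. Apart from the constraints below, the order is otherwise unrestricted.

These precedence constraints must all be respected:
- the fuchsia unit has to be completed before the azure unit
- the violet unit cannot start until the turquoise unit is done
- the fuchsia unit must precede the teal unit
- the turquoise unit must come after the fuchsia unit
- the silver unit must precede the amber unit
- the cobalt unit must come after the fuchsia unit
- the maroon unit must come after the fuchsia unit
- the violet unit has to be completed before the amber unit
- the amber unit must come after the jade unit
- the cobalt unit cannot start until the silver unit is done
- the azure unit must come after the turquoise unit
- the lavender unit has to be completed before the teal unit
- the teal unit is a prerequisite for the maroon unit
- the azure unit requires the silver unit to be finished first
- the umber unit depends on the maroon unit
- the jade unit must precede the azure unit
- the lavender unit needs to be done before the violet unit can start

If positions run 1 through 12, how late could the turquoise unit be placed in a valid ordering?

9

The units that are forced after the turquoise unit, directly or by a chain of constraints, are the azure unit, the amber unit, the violet unit. That's 3 units.
So at least 3 units follow the turquoise unit, putting the turquoise unit no later than position 9. That position is achievable by scheduling everything else first.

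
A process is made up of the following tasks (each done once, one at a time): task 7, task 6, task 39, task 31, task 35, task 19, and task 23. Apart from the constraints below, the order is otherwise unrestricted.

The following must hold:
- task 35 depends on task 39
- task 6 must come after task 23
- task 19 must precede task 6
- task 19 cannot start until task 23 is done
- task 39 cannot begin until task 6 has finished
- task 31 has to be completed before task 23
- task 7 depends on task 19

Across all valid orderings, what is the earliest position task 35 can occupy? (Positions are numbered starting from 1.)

6

Every task that must precede task 35 has to come before it. Tracing all chains that end at task 35, those tasks are: task 6, task 39, task 31, task 19, task 23 — 5 in total.
With 5 mandatory predecessors, the earliest task 35 can sit is position 5+1 = 6, and placing just those 5 first achieves it.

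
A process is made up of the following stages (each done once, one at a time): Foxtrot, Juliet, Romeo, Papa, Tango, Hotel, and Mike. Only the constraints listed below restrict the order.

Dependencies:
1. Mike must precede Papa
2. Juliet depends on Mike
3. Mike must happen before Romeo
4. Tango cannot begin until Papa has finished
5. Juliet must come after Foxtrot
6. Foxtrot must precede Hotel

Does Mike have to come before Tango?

Yes

Tracing the constraints gives a chain: Mike → Papa → Tango.
That forces Mike before Tango in every valid schedule.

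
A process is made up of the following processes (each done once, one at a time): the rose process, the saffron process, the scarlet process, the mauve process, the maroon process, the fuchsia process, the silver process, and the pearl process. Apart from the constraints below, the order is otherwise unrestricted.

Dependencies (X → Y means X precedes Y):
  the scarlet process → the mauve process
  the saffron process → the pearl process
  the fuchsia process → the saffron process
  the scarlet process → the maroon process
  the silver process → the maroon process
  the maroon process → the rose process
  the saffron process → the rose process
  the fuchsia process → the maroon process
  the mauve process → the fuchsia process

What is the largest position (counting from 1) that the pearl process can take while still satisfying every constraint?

Nothing depends on the pearl process, so it can be the final process, position 8.

8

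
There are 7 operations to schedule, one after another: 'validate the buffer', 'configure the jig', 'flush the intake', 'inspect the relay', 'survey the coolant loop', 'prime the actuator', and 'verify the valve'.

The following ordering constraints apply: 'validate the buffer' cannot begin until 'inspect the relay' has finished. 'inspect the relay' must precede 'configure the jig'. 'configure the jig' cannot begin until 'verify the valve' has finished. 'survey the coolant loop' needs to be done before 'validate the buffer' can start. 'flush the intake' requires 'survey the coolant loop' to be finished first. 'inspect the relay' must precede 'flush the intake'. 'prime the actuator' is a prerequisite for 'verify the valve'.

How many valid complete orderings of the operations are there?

The operations with no prerequisites are 'inspect the relay', 'survey the coolant loop', 'prime the actuator'; any of them can be placed first.
Systematically extending each partial ordering one operation at a time and counting, there are 130 complete orderings.

130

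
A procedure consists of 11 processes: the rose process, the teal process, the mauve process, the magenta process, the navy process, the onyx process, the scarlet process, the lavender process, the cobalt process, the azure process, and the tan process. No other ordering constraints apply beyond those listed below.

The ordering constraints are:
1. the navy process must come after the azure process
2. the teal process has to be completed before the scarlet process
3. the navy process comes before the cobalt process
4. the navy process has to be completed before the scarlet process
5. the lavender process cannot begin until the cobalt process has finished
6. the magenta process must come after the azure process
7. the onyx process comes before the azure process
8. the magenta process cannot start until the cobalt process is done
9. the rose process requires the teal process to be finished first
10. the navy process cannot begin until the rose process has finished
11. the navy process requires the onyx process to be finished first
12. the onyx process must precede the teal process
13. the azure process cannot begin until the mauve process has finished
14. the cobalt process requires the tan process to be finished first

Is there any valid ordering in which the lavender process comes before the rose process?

No

The constraints give a chain the rose process → the navy process → the cobalt process → the lavender process, which forces the rose process before the lavender process.
Hence the lavender process can never be scheduled before the rose process.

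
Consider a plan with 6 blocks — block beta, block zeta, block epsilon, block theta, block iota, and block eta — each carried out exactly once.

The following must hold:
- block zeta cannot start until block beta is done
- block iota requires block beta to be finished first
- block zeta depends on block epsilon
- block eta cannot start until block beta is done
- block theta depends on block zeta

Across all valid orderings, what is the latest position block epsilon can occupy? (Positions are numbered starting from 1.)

4

Following every chain forward from block epsilon, the blocks that must come later are block zeta, block theta — 2 of them.
With 2 mandatory successors out of 6 blocks total, the latest slot for block epsilon is 6−2 = 4, and it's reachable by doing all non-successors before block epsilon.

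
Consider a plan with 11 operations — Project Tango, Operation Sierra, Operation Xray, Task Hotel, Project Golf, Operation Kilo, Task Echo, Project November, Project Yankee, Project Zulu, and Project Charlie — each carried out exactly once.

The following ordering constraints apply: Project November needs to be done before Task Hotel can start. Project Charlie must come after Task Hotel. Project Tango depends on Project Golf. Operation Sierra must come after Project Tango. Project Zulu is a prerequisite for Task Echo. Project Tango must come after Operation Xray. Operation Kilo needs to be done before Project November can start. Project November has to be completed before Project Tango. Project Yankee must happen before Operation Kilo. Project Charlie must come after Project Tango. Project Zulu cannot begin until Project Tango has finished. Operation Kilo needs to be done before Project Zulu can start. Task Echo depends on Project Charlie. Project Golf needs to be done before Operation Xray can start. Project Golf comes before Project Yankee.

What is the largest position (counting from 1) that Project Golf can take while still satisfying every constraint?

1

Following every chain forward from Project Golf, the operations that must come later are Project Tango, Operation Sierra, Operation Xray, Task Hotel, Operation Kilo, Task Echo, Project November, Project Yankee, Project Zulu, Project Charlie — 10 of them.
With 10 mandatory successors out of 11 operations total, the latest slot for Project Golf is 11−10 = 1, and it's reachable by doing all non-successors before Project Golf.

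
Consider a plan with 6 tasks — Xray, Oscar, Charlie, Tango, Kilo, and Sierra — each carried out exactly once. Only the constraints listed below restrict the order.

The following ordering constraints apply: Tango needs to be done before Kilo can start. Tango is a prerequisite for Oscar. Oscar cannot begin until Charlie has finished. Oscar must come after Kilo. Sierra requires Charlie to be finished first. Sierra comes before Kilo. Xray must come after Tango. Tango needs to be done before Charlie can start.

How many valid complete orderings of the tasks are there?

5

Tango is the only task with nothing required before it, so every ordering starts there.
Counting all ways to extend the partial order to a total order gives 5.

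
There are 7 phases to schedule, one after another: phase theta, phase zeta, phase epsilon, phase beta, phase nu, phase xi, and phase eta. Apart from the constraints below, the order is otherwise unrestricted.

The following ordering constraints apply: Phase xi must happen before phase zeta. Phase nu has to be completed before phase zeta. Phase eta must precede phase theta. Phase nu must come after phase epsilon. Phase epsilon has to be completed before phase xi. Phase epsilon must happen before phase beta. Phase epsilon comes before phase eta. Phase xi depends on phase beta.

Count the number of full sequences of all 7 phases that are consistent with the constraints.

45

Phase epsilon is the only phase with nothing required before it, so every ordering starts there.
Systematically extending each partial ordering one phase at a time and counting, there are 45 complete orderings.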